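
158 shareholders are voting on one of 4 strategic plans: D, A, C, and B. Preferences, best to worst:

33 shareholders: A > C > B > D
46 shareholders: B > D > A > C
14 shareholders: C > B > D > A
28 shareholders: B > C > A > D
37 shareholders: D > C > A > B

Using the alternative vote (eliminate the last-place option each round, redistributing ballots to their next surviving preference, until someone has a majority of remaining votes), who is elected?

B

Round 1: D 37, A 33, C 14, B 74. Eliminate C.
Round 2: D 37, A 33, B 88. B has a majority.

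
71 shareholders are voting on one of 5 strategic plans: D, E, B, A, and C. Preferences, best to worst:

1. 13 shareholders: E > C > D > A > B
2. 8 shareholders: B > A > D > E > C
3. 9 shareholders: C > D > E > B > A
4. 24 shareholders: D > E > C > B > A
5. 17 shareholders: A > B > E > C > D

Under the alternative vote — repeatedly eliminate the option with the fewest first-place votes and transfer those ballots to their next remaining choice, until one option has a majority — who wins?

D

Round 1: D 24, E 13, B 8, A 17, C 9. Eliminate B.
Round 2: D 24, E 13, A 25, C 9. Eliminate C.
Round 3: D 33, E 13, A 25. Eliminate E.
Round 4: D 46, A 25. D has a majority.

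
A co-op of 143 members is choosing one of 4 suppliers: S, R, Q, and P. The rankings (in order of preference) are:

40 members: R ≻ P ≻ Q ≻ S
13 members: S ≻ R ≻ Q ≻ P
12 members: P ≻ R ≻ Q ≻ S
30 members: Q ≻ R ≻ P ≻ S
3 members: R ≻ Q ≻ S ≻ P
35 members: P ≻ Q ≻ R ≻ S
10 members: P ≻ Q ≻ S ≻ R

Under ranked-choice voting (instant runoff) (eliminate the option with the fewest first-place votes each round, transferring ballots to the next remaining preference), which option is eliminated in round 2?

Q

Round 1: S 13, R 43, Q 30, P 57. Eliminate S.
Round 2: R 56, Q 30, P 57. Eliminate Q.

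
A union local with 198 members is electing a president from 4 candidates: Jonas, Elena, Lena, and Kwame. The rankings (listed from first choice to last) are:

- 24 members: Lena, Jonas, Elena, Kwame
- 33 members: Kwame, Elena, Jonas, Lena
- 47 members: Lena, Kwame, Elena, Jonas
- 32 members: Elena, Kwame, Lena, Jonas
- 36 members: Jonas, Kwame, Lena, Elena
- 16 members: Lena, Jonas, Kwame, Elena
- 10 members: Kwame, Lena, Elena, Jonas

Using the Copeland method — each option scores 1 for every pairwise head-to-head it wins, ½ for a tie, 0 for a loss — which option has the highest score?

Jonas: loses to Elena, Lena, and Kwame → score 0.
Elena: beats Jonas; loses to Lena and Kwame → score 1.
Lena: beats Jonas and Elena; loses to Kwame → score 2.
Kwame: beats Jonas, Elena, and Lena → score 3.
Kwame has the best pairwise record.

Kwame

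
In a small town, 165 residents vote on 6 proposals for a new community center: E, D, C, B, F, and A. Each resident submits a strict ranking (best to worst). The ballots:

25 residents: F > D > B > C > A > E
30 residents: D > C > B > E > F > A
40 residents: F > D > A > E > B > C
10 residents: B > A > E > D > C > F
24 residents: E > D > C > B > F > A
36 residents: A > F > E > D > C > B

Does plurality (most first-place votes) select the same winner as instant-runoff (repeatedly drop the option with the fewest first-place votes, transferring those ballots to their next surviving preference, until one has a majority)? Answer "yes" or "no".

Plurality — first-place votes: E 24, D 30, C 0, B 10, F 65, A 36. Winner: F.
Instant-runoff — R1 E 24, D 30, C 0, B 10, F 65, A 36 (C out); R2 E 24, D 30, B 10, F 65, A 36 (B out); R3 E 24, D 30, F 65, A 46 (E out); R4 D 54, F 65, A 46 (A out); R5 D 64, F 101 (F winner). Winner: F.
The two methods agree.

yes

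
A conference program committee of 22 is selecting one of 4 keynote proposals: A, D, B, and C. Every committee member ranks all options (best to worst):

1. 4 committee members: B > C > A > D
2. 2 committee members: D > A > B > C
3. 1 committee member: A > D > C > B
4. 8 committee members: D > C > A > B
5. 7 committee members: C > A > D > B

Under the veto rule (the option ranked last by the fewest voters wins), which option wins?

A

Last-place votes: A 0, D 4, B 16, C 2.
A is ranked last by the fewest voters, so A wins.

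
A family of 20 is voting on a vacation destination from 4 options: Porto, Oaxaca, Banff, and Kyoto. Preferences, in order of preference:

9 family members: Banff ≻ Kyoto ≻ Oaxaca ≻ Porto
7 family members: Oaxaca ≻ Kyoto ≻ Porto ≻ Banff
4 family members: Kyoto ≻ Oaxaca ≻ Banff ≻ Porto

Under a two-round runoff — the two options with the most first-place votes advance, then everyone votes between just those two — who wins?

Oaxaca

Round 1 first-place votes: Porto 0, Oaxaca 7, Banff 9, Kyoto 4.
Banff and Oaxaca advance.
Runoff: Banff is preferred to Oaxaca by 9 voters; Oaxaca by 11.
Oaxaca wins the runoff.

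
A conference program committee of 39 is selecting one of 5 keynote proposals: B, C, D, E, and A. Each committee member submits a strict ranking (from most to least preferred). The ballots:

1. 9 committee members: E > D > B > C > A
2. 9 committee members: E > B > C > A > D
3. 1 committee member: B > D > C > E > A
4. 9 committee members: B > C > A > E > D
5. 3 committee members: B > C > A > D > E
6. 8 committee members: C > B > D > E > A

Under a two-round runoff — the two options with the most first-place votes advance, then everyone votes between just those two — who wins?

B

Round 1 first-place votes: B 13, C 8, D 0, E 18, A 0.
E and B advance.
Runoff: E is preferred to B by 18 voters; B by 21.
B wins the runoff.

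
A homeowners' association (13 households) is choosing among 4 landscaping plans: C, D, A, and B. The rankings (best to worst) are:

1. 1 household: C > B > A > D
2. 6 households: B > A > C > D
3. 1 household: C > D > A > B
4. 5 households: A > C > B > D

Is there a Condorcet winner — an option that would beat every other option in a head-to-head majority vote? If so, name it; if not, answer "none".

Checking pairwise contests:
A beats C 11–2.
C beats D 13–0.
B beats A 7–6.
C beats B 7–6.
Every option loses at least one head-to-head, so there is no Condorcet winner.

none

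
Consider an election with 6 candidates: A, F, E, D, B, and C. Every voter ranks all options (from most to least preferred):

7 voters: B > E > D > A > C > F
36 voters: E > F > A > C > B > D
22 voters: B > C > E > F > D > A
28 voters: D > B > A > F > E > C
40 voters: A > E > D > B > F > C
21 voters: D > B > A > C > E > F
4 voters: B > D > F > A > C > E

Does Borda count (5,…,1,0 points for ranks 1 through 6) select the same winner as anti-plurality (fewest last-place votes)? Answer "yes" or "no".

Borda — scores: A 477, F 296, E 483, D 424, B 477, C 213. Winner: E.
Anti-plurality — last-place votes: A 22, F 28, E 4, D 36, B 0, C 68. Winner: B.
The two methods disagree.

no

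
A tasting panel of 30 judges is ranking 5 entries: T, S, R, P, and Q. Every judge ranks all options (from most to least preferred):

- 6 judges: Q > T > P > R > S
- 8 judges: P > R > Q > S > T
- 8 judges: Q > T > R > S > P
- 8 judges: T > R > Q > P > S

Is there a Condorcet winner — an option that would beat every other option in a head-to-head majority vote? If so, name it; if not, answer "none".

none

Checking pairwise contests:
Q beats T 22–8.
T beats S 22–8.
T beats R 22–8.
T beats P 22–8.
R beats Q 16–14.
Every option loses at least one head-to-head, so there is no Condorcet winner.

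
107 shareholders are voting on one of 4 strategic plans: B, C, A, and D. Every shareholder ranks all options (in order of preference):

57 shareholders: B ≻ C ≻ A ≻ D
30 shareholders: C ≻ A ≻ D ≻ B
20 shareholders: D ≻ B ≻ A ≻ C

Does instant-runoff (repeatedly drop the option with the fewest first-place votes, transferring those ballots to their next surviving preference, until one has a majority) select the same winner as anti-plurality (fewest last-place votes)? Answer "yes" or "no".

Instant-runoff — R1 B 57, C 30, A 0, D 20 (B winner). Winner: B.
Anti-plurality — last-place votes: B 30, C 20, A 0, D 57. Winner: A.
The two methods disagree.

no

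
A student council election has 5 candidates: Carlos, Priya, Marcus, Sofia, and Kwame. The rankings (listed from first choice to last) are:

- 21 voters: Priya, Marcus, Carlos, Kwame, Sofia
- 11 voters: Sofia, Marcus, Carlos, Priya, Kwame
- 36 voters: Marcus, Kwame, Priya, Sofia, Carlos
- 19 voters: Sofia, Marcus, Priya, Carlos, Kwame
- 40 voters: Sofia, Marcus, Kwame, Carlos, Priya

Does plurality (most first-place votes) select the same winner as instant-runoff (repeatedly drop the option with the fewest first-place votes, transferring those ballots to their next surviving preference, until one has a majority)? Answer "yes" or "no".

yes

Plurality — first-place votes: Carlos 0, Priya 21, Marcus 36, Sofia 70, Kwame 0. Winner: Sofia.
Instant-runoff — R1 Carlos 0, Priya 21, Marcus 36, Sofia 70, Kwame 0 (Sofia winner). Winner: Sofia.
The two methods agree.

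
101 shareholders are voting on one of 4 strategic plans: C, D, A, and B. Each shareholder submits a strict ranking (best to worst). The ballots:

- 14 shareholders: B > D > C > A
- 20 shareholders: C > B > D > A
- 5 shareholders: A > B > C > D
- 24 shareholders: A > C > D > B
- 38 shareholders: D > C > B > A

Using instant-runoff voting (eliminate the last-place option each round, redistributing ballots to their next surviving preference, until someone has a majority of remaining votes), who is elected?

D

Round 1: C 20, D 38, A 29, B 14. Eliminate B.
Round 2: C 20, D 52, A 29. D has a majority.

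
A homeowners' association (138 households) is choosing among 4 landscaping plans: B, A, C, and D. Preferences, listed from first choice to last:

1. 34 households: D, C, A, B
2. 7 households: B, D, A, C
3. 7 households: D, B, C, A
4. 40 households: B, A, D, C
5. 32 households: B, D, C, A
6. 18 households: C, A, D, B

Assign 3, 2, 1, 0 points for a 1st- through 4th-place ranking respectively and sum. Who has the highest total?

D

B: 34·0 + 7·3 + 7·2 + 40·3 + 32·3 + 18·0 = 251
A: 34·1 + 7·1 + 7·0 + 40·2 + 32·0 + 18·2 = 157
C: 34·2 + 7·0 + 7·1 + 40·0 + 32·1 + 18·3 = 161
D: 34·3 + 7·2 + 7·3 + 40·1 + 32·2 + 18·1 = 259
D has the highest Borda score (259).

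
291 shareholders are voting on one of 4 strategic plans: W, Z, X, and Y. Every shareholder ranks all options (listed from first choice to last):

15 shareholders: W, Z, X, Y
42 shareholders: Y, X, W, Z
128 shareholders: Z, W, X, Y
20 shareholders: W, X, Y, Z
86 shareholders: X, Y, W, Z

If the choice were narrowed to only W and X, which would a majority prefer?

W

Voters preferring W to X: 163; preferring X to W: 128.
W wins the head-to-head.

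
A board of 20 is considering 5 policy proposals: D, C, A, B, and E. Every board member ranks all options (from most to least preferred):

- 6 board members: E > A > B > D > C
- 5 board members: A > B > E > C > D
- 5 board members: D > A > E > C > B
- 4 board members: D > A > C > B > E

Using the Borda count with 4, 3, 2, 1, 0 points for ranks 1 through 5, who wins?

A

D: 6·1 + 5·0 + 5·4 + 4·4 = 42
C: 6·0 + 5·1 + 5·1 + 4·2 = 18
A: 6·3 + 5·4 + 5·3 + 4·3 = 65
B: 6·2 + 5·3 + 5·0 + 4·1 = 31
E: 6·4 + 5·2 + 5·2 + 4·0 = 44
A has the highest Borda score (65).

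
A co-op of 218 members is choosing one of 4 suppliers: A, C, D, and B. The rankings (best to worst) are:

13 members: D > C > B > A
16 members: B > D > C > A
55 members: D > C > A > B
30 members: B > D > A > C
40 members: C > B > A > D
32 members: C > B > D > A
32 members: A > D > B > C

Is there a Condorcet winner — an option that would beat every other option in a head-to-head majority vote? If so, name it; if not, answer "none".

Checking pairwise contests:
C beats A 156–62.
D beats C 146–72.
B beats D 118–100.
C beats B 140–78.
Every option loses at least one head-to-head, so there is no Condorcet winner.

none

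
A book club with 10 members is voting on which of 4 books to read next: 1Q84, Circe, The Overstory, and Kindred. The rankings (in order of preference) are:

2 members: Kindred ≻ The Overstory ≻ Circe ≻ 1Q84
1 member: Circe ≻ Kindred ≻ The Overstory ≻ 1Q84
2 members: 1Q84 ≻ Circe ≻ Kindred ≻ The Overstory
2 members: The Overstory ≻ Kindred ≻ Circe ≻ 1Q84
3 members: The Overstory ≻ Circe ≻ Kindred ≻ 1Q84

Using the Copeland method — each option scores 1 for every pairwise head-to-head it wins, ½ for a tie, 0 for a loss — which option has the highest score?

The Overstory

1Q84: loses to Circe, The Overstory, and Kindred → score 0.
Circe: beats 1Q84 and Kindred; loses to The Overstory → score 2.
The Overstory: beats 1Q84 and Circe; ties Kindred → score 2.5.
Kindred: beats 1Q84; ties The Overstory; loses to Circe → score 1.5.
The Overstory has the best pairwise record.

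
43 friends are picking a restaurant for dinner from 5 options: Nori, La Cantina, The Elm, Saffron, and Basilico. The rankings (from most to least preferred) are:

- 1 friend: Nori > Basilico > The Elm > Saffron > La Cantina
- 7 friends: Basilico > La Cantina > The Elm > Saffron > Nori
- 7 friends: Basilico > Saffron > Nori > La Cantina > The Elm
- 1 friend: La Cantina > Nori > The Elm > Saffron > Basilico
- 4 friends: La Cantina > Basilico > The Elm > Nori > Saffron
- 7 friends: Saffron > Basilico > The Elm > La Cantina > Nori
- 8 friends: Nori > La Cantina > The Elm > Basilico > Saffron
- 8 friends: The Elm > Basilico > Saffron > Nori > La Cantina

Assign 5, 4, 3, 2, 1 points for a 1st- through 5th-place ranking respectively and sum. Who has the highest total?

Basilico

Nori: 1·5 + 7·1 + 7·3 + 1·4 + 4·2 + 7·1 + 8·5 + 8·2 = 108
La Cantina: 1·1 + 7·4 + 7·2 + 1·5 + 4·5 + 7·2 + 8·4 + 8·1 = 122
The Elm: 1·3 + 7·3 + 7·1 + 1·3 + 4·3 + 7·3 + 8·3 + 8·5 = 131
Saffron: 1·2 + 7·2 + 7·4 + 1·2 + 4·1 + 7·5 + 8·1 + 8·3 = 117
Basilico: 1·4 + 7·5 + 7·5 + 1·1 + 4·4 + 7·4 + 8·2 + 8·4 = 167
Basilico has the highest Borda score (167).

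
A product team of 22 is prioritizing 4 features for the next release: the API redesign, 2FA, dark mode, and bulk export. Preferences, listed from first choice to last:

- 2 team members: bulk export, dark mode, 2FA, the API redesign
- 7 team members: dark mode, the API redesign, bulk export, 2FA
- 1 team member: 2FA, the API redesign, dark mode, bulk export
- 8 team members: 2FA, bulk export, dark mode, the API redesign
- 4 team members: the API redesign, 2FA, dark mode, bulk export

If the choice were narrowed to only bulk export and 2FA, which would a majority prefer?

2FA

Voters preferring bulk export to 2FA: 9; preferring 2FA to bulk export: 13.
2FA wins the head-to-head.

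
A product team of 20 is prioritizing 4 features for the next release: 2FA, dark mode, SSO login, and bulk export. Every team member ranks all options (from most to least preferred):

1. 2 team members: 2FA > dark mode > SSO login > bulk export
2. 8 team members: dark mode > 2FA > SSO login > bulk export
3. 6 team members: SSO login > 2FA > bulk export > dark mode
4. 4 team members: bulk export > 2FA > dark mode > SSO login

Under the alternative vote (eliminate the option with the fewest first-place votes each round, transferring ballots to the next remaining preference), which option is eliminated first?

2FA

Round 1: 2FA 2, dark mode 8, SSO login 6, bulk export 4. Eliminate 2FA.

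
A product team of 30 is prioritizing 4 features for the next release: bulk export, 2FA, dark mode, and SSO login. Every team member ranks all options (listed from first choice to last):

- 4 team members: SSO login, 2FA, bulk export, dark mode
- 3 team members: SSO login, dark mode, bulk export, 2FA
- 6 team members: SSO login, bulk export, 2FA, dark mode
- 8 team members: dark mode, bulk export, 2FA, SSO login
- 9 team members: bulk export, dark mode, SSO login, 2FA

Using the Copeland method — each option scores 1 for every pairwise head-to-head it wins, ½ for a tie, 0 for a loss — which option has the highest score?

bulk export: beats 2FA, dark mode, and SSO login → score 3.
2FA: loses to bulk export, dark mode, and SSO login → score 0.
dark mode: beats 2FA and SSO login; loses to bulk export → score 2.
SSO login: beats 2FA; loses to bulk export and dark mode → score 1.
bulk export has the best pairwise record.

bulk export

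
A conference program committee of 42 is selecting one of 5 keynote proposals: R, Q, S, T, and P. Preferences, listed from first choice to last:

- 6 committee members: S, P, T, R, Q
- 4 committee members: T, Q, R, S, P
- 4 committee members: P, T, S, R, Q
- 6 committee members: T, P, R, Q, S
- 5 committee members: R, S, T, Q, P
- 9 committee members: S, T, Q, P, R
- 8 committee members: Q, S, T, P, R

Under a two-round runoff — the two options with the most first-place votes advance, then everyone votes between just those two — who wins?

S

Round 1 first-place votes: R 5, Q 8, S 15, T 10, P 4.
S and T advance.
Runoff: S is preferred to T by 28 voters; T by 14.
S wins the runoff.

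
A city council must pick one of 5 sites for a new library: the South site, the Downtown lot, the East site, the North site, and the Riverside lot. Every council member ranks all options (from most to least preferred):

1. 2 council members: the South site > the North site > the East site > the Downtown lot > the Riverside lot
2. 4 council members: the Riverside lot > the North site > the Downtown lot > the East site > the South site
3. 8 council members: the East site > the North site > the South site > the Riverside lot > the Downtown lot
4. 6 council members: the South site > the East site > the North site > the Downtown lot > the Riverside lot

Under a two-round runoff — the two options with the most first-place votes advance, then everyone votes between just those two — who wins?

Round 1 first-place votes: the South site 8, the Downtown lot 0, the East site 8, the North site 0, the Riverside lot 4.
the South site and the East site advance.
Runoff: the South site is preferred to the East site by 8 voters; the East site by 12.
the East site wins the runoff.

the East site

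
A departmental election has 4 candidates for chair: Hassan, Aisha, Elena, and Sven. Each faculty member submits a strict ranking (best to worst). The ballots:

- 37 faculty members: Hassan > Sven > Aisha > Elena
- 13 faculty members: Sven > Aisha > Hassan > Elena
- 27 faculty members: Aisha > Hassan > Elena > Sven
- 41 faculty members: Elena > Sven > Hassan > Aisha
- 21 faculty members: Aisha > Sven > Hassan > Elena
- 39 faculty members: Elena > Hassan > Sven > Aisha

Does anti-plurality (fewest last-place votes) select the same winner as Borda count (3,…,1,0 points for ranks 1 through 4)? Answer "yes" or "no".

Anti-plurality — last-place votes: Hassan 0, Aisha 80, Elena 71, Sven 27. Winner: Hassan.
Borda — scores: Hassan 318, Aisha 207, Elena 267, Sven 276. Winner: Hassan.
The two methods agree.

yes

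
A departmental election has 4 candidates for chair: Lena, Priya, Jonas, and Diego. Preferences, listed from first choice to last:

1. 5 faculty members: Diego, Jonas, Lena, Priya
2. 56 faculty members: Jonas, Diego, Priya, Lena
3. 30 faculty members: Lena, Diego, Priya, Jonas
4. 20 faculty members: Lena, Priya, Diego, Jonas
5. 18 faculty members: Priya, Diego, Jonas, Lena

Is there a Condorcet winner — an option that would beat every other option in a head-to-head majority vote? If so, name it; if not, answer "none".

Diego vs Lena: 79–50 for Diego.
Diego vs Priya: 91–38 for Diego.
Diego vs Jonas: 73–56 for Diego.
Diego beats every other option head-to-head.

Diego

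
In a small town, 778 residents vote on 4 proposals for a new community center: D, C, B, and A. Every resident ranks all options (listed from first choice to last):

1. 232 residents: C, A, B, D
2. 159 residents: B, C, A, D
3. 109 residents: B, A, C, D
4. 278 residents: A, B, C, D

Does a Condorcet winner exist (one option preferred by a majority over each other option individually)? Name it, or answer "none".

none

Checking pairwise contests:
C beats D 778–0.
B beats C 546–232.
A beats B 510–268.
C beats A 391–387.
Every option loses at least one head-to-head, so there is no Condorcet winner.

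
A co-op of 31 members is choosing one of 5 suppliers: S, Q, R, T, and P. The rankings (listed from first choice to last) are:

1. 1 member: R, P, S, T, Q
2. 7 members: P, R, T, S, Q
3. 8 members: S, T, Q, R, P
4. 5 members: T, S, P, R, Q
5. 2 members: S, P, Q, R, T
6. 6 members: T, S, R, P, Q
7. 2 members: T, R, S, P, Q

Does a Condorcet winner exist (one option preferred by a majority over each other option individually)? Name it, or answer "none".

T vs S: 20–11 for T.
T vs Q: 29–2 for T.
T vs R: 21–10 for T.
T vs P: 21–10 for T.
T beats every other option head-to-head.

T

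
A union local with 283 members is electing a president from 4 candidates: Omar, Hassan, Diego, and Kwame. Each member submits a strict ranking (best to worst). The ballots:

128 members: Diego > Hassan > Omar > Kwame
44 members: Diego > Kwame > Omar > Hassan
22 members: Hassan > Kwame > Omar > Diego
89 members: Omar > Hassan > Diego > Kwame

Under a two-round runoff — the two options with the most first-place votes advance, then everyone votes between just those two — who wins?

Round 1 first-place votes: Omar 89, Hassan 22, Diego 172, Kwame 0.
Diego and Omar advance.
Runoff: Diego is preferred to Omar by 172 voters; Omar by 111.
Diego wins the runoff.

Diego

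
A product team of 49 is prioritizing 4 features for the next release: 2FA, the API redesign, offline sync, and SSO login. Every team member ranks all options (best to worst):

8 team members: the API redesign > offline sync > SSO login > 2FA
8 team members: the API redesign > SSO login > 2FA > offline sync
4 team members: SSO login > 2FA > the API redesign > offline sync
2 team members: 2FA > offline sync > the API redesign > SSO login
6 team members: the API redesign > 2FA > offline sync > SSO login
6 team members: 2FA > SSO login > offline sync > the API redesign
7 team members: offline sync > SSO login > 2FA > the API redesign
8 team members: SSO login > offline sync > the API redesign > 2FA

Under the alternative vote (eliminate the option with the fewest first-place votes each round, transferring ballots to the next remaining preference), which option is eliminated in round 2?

Round 1: 2FA 8, the API redesign 22, offline sync 7, SSO login 12. Eliminate offline sync.
Round 2: 2FA 8, the API redesign 22, SSO login 19. Eliminate 2FA.

2FA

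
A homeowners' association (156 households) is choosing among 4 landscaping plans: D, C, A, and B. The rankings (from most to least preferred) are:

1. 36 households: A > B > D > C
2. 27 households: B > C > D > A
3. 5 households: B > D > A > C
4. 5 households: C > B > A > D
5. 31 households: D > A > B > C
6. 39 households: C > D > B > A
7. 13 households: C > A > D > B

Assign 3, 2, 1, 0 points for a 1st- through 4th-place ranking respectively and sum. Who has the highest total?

D

D: 36·1 + 27·1 + 5·2 + 5·0 + 31·3 + 39·2 + 13·1 = 257
C: 36·0 + 27·2 + 5·0 + 5·3 + 31·0 + 39·3 + 13·3 = 225
A: 36·3 + 27·0 + 5·1 + 5·1 + 31·2 + 39·0 + 13·2 = 206
B: 36·2 + 27·3 + 5·3 + 5·2 + 31·1 + 39·1 + 13·0 = 248
D has the highest Borda score (257).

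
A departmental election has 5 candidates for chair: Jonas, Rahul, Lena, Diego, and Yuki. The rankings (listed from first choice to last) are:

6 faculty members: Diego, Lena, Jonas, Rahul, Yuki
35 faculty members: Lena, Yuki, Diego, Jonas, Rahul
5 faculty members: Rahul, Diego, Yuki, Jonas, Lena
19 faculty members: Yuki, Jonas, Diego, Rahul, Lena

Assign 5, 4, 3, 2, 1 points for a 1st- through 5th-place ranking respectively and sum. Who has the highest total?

Jonas: 6·3 + 35·2 + 5·2 + 19·4 = 174
Rahul: 6·2 + 35·1 + 5·5 + 19·2 = 110
Lena: 6·4 + 35·5 + 5·1 + 19·1 = 223
Diego: 6·5 + 35·3 + 5·4 + 19·3 = 212
Yuki: 6·1 + 35·4 + 5·3 + 19·5 = 256
Yuki has the highest Borda score (256).

Yuki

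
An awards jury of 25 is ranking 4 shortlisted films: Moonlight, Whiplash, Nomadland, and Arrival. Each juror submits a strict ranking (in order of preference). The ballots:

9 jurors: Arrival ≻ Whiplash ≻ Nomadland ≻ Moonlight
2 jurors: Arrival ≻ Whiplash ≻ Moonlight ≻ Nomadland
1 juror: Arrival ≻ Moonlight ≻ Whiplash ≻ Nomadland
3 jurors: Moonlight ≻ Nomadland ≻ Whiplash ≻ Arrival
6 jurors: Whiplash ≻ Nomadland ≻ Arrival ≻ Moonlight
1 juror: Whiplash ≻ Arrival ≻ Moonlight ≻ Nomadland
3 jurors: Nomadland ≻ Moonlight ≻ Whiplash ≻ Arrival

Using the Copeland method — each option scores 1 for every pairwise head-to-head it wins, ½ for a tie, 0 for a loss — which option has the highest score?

Moonlight: loses to Whiplash, Nomadland, and Arrival → score 0.
Whiplash: beats Moonlight, Nomadland, and Arrival → score 3.
Nomadland: beats Moonlight; loses to Whiplash and Arrival → score 1.
Arrival: beats Moonlight and Nomadland; loses to Whiplash → score 2.
Whiplash has the best pairwise record.

Whiplash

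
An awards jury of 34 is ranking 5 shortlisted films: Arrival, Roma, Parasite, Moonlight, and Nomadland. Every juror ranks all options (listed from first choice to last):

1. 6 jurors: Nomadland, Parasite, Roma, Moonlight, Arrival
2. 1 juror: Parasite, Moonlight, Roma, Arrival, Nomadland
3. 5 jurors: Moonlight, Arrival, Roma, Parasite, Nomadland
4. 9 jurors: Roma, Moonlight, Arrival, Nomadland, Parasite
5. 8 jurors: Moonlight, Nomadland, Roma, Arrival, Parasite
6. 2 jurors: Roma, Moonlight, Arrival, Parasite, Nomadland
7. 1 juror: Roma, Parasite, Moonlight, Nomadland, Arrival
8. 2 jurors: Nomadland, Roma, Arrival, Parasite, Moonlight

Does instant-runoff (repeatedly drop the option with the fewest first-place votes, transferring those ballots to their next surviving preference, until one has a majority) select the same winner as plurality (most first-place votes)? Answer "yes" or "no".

Instant-runoff — R1 Arrival 0, Roma 12, Parasite 1, Moonlight 13, Nomadland 8 (Arrival out); R2 Roma 12, Parasite 1, Moonlight 13, Nomadland 8 (Parasite out); R3 Roma 12, Moonlight 14, Nomadland 8 (Nomadland out); R4 Roma 20, Moonlight 14 (Roma winner). Winner: Roma.
Plurality — first-place votes: Arrival 0, Roma 12, Parasite 1, Moonlight 13, Nomadland 8. Winner: Moonlight.
The two methods disagree.

no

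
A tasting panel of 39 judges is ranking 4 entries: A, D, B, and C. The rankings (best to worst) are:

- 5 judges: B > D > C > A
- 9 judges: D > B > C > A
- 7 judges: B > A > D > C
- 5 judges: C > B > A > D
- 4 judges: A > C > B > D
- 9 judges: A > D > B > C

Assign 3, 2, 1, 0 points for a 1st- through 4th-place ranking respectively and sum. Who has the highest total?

B

A: 5·0 + 9·0 + 7·2 + 5·1 + 4·3 + 9·3 = 58
D: 5·2 + 9·3 + 7·1 + 5·0 + 4·0 + 9·2 = 62
B: 5·3 + 9·2 + 7·3 + 5·2 + 4·1 + 9·1 = 77
C: 5·1 + 9·1 + 7·0 + 5·3 + 4·2 + 9·0 = 37
B has the highest Borda score (77).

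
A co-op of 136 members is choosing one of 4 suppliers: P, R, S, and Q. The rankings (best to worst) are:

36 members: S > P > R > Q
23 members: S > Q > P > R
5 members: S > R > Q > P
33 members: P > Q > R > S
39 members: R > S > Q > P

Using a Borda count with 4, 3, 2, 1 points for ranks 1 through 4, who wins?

S

P: 36·3 + 23·2 + 5·1 + 33·4 + 39·1 = 330
R: 36·2 + 23·1 + 5·3 + 33·2 + 39·4 = 332
S: 36·4 + 23·4 + 5·4 + 33·1 + 39·3 = 406
Q: 36·1 + 23·3 + 5·2 + 33·3 + 39·2 = 292
S has the highest Borda score (406).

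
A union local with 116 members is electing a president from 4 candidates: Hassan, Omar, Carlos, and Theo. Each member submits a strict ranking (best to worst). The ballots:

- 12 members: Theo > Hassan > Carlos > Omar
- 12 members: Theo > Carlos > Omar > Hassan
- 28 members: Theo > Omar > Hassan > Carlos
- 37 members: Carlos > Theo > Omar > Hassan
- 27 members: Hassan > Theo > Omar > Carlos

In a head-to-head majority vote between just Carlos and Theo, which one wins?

Voters preferring Carlos to Theo: 37; preferring Theo to Carlos: 79.
Theo wins the head-to-head.

Theo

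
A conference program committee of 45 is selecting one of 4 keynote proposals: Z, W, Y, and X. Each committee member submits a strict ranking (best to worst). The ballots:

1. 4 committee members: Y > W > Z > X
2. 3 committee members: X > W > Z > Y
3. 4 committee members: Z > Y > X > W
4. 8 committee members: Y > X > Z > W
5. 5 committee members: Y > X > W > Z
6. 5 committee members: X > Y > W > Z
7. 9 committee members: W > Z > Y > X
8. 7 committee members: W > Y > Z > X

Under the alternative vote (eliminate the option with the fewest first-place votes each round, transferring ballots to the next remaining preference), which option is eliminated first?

Z

Round 1: Z 4, W 16, Y 17, X 8. Eliminate Z.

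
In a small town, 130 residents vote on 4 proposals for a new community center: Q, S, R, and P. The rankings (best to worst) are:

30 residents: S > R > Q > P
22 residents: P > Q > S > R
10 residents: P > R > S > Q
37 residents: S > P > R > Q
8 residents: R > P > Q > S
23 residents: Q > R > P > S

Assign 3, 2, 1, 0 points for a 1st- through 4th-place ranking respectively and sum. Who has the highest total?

S

Q: 30·1 + 22·2 + 10·0 + 37·0 + 8·1 + 23·3 = 151
S: 30·3 + 22·1 + 10·1 + 37·3 + 8·0 + 23·0 = 233
R: 30·2 + 22·0 + 10·2 + 37·1 + 8·3 + 23·2 = 187
P: 30·0 + 22·3 + 10·3 + 37·2 + 8·2 + 23·1 = 209
S has the highest Borda score (233).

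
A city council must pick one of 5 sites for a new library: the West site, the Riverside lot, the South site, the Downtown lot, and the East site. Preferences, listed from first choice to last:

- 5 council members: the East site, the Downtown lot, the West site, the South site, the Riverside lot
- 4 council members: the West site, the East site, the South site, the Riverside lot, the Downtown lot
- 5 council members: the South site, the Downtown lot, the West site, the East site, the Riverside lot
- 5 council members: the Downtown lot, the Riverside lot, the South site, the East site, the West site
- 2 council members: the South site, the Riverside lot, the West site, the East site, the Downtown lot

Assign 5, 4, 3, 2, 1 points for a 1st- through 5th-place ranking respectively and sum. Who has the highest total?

the South site

the West site: 5·3 + 4·5 + 5·3 + 5·1 + 2·3 = 61
the Riverside lot: 5·1 + 4·2 + 5·1 + 5·4 + 2·4 = 46
the South site: 5·2 + 4·3 + 5·5 + 5·3 + 2·5 = 72
the Downtown lot: 5·4 + 4·1 + 5·4 + 5·5 + 2·1 = 71
the East site: 5·5 + 4·4 + 5·2 + 5·2 + 2·2 = 65
the South site has the highest Borda score (72).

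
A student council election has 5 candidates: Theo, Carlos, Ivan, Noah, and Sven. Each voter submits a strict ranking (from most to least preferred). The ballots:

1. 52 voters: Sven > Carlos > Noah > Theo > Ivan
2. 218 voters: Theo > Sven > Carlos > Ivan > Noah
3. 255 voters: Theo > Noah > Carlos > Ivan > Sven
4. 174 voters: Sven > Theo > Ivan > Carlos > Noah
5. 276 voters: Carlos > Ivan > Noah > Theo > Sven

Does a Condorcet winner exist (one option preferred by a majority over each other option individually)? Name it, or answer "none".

Theo vs Carlos: 647–328 for Theo.
Theo vs Ivan: 699–276 for Theo.
Theo vs Noah: 647–328 for Theo.
Theo vs Sven: 749–226 for Theo.
Theo beats every other option head-to-head.

Theo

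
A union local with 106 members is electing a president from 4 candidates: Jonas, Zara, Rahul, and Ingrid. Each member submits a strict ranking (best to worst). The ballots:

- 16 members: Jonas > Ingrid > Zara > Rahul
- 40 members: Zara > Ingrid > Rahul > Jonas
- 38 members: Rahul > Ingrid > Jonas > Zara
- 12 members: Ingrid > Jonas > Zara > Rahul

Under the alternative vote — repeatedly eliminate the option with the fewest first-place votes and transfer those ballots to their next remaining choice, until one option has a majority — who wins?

Zara

Round 1: Jonas 16, Zara 40, Rahul 38, Ingrid 12. Eliminate Ingrid.
Round 2: Jonas 28, Zara 40, Rahul 38. Eliminate Jonas.
Round 3: Zara 68, Rahul 38. Zara has a majority.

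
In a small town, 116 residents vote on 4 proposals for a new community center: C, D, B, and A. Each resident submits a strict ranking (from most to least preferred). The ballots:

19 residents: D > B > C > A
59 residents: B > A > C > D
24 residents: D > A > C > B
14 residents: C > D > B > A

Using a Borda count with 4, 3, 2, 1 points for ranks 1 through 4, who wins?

C: 19·2 + 59·2 + 24·2 + 14·4 = 260
D: 19·4 + 59·1 + 24·4 + 14·3 = 273
B: 19·3 + 59·4 + 24·1 + 14·2 = 345
A: 19·1 + 59·3 + 24·3 + 14·1 = 282
B has the highest Borda score (345).

B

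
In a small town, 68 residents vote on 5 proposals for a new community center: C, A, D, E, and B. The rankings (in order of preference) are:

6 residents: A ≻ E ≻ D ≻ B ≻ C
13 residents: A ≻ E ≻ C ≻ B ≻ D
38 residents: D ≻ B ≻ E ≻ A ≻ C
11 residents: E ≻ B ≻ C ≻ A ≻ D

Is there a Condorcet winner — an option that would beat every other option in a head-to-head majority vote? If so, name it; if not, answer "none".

D

D vs C: 44–24 for D.
D vs A: 38–30 for D.
D vs E: 38–30 for D.
D vs B: 44–24 for D.
D beats every other option head-to-head.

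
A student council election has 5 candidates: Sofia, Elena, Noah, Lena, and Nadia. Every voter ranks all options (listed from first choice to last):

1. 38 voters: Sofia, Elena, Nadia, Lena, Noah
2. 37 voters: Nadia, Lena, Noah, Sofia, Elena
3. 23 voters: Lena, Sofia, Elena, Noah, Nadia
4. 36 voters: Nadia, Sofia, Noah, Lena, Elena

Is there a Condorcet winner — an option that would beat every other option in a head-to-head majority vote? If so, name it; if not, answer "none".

Nadia vs Sofia: 73–61 for Nadia.
Nadia vs Elena: 73–61 for Nadia.
Nadia vs Noah: 111–23 for Nadia.
Nadia vs Lena: 111–23 for Nadia.
Nadia beats every other option head-to-head.

Nadia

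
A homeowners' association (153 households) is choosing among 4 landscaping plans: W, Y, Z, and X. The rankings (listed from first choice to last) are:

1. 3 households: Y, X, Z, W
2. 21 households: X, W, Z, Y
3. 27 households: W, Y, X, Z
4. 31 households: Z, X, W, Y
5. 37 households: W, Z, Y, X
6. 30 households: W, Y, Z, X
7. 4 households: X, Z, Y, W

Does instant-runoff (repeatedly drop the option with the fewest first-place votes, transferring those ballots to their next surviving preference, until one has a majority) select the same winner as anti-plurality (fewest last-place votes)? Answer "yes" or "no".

yes

Instant-runoff — R1 W 94, Y 3, Z 31, X 25 (W winner). Winner: W.
Anti-plurality — last-place votes: W 7, Y 52, Z 27, X 67. Winner: W.
The two methods agree.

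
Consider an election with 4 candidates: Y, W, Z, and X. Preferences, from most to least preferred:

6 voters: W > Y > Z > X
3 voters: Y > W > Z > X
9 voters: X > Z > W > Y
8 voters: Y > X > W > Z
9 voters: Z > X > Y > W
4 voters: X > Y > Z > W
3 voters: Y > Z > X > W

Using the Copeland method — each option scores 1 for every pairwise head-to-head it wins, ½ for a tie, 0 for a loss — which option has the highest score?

Y: beats W and Z; loses to X → score 2.
W: loses to Y, Z, and X → score 0.
Z: beats W; ties X; loses to Y → score 1.5.
X: beats Y and W; ties Z → score 2.5.
X has the best pairwise record.

X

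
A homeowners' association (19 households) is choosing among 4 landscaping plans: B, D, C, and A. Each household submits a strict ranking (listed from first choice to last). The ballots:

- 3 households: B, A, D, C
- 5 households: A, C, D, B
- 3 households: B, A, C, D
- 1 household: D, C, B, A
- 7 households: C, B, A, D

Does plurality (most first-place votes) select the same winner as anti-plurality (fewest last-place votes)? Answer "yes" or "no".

Plurality — first-place votes: B 6, D 1, C 7, A 5. Winner: C.
Anti-plurality — last-place votes: B 5, D 10, C 3, A 1. Winner: A.
The two methods disagree.

no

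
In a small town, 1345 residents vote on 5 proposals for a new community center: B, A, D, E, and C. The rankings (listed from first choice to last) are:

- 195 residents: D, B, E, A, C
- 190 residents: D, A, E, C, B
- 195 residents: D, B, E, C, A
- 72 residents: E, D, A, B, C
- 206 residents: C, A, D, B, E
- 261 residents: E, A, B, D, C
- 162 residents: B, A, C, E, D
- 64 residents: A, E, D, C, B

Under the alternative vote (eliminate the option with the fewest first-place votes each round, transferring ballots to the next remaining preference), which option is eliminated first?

A

Round 1: B 162, A 64, D 580, E 333, C 206. Eliminate A.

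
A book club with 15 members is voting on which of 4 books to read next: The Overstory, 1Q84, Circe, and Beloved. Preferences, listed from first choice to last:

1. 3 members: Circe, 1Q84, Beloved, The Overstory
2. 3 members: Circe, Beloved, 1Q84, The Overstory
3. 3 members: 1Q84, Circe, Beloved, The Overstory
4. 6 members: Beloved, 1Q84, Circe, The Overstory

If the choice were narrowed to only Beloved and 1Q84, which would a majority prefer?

Voters preferring Beloved to 1Q84: 9; preferring 1Q84 to Beloved: 6.
Beloved wins the head-to-head.

Beloved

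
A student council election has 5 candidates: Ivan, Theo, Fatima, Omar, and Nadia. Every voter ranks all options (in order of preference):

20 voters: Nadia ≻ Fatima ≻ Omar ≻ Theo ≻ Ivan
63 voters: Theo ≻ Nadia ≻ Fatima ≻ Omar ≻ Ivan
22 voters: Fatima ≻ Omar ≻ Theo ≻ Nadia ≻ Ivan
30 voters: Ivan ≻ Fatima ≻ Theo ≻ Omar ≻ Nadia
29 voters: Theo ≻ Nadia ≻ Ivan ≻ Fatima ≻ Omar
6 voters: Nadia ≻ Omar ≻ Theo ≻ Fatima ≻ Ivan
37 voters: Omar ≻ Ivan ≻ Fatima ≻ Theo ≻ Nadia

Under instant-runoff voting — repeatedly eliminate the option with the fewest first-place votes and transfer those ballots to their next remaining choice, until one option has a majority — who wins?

Theo

Round 1: Ivan 30, Theo 92, Fatima 22, Omar 37, Nadia 26. Eliminate Fatima.
Round 2: Ivan 30, Theo 92, Omar 59, Nadia 26. Eliminate Nadia.
Round 3: Ivan 30, Theo 92, Omar 85. Eliminate Ivan.
Round 4: Theo 122, Omar 85. Theo has a majority.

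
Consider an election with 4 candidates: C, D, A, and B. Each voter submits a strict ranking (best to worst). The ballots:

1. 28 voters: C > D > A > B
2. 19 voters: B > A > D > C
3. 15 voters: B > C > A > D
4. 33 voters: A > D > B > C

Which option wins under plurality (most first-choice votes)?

B

First-place votes: C 28, D 0, A 33, B 34.
B has the most first-place votes.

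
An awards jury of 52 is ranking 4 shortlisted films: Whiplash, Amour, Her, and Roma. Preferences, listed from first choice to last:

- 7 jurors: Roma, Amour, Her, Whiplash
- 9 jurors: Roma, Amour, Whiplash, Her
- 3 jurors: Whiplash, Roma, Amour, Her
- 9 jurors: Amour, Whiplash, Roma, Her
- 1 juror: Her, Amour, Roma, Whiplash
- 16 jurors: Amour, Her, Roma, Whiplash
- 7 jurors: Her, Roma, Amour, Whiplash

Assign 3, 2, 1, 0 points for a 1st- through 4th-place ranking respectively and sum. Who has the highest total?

Whiplash: 7·0 + 9·1 + 3·3 + 9·2 + 1·0 + 16·0 + 7·0 = 36
Amour: 7·2 + 9·2 + 3·1 + 9·3 + 1·2 + 16·3 + 7·1 = 119
Her: 7·1 + 9·0 + 3·0 + 9·0 + 1·3 + 16·2 + 7·3 = 63
Roma: 7·3 + 9·3 + 3·2 + 9·1 + 1·1 + 16·1 + 7·2 = 94
Amour has the highest Borda score (119).

Amour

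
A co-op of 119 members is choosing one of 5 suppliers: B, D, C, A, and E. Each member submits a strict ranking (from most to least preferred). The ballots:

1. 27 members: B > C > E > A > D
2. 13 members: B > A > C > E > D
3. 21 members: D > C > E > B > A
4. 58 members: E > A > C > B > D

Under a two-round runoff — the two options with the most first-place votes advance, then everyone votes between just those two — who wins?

E

Round 1 first-place votes: B 40, D 21, C 0, A 0, E 58.
E and B advance.
Runoff: E is preferred to B by 79 voters; B by 40.
E wins the runoff.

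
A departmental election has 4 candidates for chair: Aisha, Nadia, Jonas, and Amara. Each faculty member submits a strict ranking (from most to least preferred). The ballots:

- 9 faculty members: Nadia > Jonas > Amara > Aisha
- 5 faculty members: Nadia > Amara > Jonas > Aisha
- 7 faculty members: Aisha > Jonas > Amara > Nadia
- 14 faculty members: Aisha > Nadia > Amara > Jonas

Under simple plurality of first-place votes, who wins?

Aisha

First-place votes: Aisha 21, Nadia 14, Jonas 0, Amara 0.
Aisha has the most first-place votes.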